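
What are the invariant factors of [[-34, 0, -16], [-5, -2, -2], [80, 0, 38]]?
The Jordan structure of A has elementary divisors (x + 2)^2, (x - 6). Arranging the block sizes at each eigenvalue in decreasing order and taking row products gives the invariant factors.

Invariant factors (smallest first, each dividing the next): (x - 6)(x + 2)^2.

Check: the last factor (x - 6)(x + 2)^2 is the minimal polynomial, and the product (x - 6)(x + 2)^2 is the characteristic polynomial.

(x - 6)(x + 2)^2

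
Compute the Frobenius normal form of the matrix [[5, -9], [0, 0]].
R = [[0, 0], [1, 5]]

The invariant factors of A (the non-unit diagonal entries of the Smith normal form of xI - A over ℚ[x]) are x(x - 5), each dividing the next. The characteristic polynomial is their product, x(x - 5).

The rational canonical form is the block-diagonal matrix of companion matrices C(f_i):
R = [[0, 0], [1, 5]].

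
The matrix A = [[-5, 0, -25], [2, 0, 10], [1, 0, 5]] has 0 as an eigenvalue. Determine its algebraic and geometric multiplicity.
The characteristic polynomial is x^3, so the factor x appears with exponent 3: the algebraic multiplicity is 3.

rank(A) = 1, so the eigenspace has dimension 3 - 1 = 2: the geometric multiplicity is 2.

Since 2 < 3, A is not diagonalizable.

algebraic multiplicity 3, geometric multiplicity 2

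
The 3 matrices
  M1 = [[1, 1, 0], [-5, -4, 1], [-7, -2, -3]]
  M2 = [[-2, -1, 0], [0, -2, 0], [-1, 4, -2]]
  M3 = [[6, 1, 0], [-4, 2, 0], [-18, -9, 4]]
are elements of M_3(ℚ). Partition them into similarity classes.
Characteristic polynomials: χ_{M1} = (x + 2)^3, χ_{M2} = (x + 2)^3, χ_{M3} = (x - 4)^3.

{M1, M2}: invariant factors (x + 2)^3.

{M3}: invariant factors x - 4, (x - 4)^2.

Matrices are similar if and only if their invariant-factor lists agree; the partition into similarity classes is {M1, M2}, {M3}.

2 classes: {M1, M2}, {M3}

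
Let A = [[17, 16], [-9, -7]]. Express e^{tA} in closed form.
A has Jordan form J = [[5, 1], [0, 5]] with A = PJP^{-1}, so e^{tA} = P e^{tJ} P^{-1}.

For a Jordan block J_k(λ), e^{tJ_k(λ)} = e^{λt} · (I + tN + t^2 N^2/2! + ... + t^{k-1} N^{k-1}/(k-1)!) where N is the nilpotent superdiagonal part.

Assembling the blocks and conjugating back gives the entries of e^{tA} as shown above.

e^{tA} = [[(12*t + 1)*e^{5*t}, 16*t*e^{5*t}], [-9*t*e^{5*t}, (1 - 12*t)*e^{5*t}]]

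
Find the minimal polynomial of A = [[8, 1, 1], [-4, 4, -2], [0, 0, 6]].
m_A(x) = (x - 6)^2

The characteristic polynomial factors as (x - 6)^3. The minimal polynomial is ∏(x - λ)^{k_λ} where k_λ is the size of the largest Jordan block at λ.

For λ = 6: rank(A - 6I) = 1, and the largest Jordan block has size 2 (the smallest k with rank((A - 6I)^k) = rank((A - 6I)^(k+1))).

So m_A(x) = (x - 6)^2.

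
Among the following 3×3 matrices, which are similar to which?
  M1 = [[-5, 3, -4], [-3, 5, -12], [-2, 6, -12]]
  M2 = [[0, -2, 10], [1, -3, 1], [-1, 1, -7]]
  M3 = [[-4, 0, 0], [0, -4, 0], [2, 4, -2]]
Characteristic polynomials: χ_{M1} = (x + 4)^3, χ_{M2} = (x + 2)(x + 4)^2, χ_{M3} = (x + 2)(x + 4)^2.

{M1}: invariant factors x + 4, (x + 4)^2.

{M2}: invariant factors (x + 2)(x + 4)^2.

{M3}: invariant factors x + 4, (x + 2)(x + 4).

Matrices are similar if and only if their invariant-factor lists agree; the partition into similarity classes is {M1}, {M2}, {M3}.

3 classes: {M1}, {M2}, {M3}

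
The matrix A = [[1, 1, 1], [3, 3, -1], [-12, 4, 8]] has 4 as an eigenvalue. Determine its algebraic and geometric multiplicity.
algebraic multiplicity 3, geometric multiplicity 2

The characteristic polynomial is (x - 4)^3, so the factor x - 4 appears with exponent 3: the algebraic multiplicity is 3.

rank(A - 4I) = 1, so the eigenspace has dimension 3 - 1 = 2: the geometric multiplicity is 2.

Since 2 < 3, A is not diagonalizable.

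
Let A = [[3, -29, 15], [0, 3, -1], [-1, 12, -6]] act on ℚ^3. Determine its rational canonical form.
The invariant factors of A (the non-unit diagonal entries of the Smith normal form of xI - A over ℚ[x]) are x^3 + 2, each dividing the next. The characteristic polynomial is their product, x^3 + 2.

The rational canonical form is the block-diagonal matrix of companion matrices C(f_i):
R = [[0, 0, -2], [1, 0, 0], [0, 1, 0]].

Note the characteristic polynomial does not split into linear factors over ℚ, so A has no Jordan form over ℚ; the rational canonical form exists over any field.

R = [[0, 0, -2], [1, 0, 0], [0, 1, 0]]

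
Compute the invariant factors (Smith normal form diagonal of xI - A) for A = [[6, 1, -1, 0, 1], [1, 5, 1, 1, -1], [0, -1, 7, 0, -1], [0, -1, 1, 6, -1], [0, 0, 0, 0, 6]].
The Jordan structure of A has elementary divisors (x - 6)^3, (x - 6), (x - 6). Arranging the block sizes at each eigenvalue in decreasing order and taking row products gives the invariant factors.

Invariant factors (smallest first, each dividing the next): x - 6, x - 6, (x - 6)^3.

Check: the last factor (x - 6)^3 is the minimal polynomial, and the product (x - 6)^5 is the characteristic polynomial.

x - 6, x - 6, (x - 6)^3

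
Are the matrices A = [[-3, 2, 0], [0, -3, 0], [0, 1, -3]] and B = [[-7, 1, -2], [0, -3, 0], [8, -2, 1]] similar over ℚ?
Two matrices over a field are similar if and only if they have the same invariant factors.

Both A and B have characteristic polynomial (x + 3)^3 and minimal polynomial (x + 3)^2. Computing further, both have invariant factors x + 3, (x + 3)^2. Hence A and B are similar.

Yes.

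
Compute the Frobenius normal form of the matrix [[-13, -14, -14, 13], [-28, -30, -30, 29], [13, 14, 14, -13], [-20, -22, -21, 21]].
R = [[0, 0, 0, 0], [1, 0, 0, 8], [0, 1, 0, -14], [0, 0, 1, -8]]

The invariant factors of A (the non-unit diagonal entries of the Smith normal form of xI - A over ℚ[x]) are x(x + 4)(x^2 + 4x - 2), each dividing the next. The characteristic polynomial is their product, x(x + 4)(x^2 + 4x - 2).

The rational canonical form is the block-diagonal matrix of companion matrices C(f_i):
R = [[0, 0, 0, 0], [1, 0, 0, 8], [0, 1, 0, -14], [0, 0, 1, -8]].

Note the characteristic polynomial does not split into linear factors over ℚ, so A has no Jordan form over ℚ; the rational canonical form exists over any field.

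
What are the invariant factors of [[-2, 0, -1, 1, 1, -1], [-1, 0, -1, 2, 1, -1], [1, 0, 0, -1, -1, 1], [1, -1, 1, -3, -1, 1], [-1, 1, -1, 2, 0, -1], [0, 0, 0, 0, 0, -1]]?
x + 1, x + 1, (x + 1)^2, (x + 1)^2

The Jordan structure of A has elementary divisors (x + 1)^2, (x + 1)^2, (x + 1), (x + 1). Arranging the block sizes at each eigenvalue in decreasing order and taking row products gives the invariant factors.

Invariant factors (smallest first, each dividing the next): x + 1, x + 1, (x + 1)^2, (x + 1)^2.

Check: the last factor (x + 1)^2 is the minimal polynomial, and the product (x + 1)^6 is the characteristic polynomial.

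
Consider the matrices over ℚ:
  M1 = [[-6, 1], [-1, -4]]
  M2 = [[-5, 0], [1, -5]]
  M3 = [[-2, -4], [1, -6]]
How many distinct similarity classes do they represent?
2 classes: {M1, M2}, {M3}

Characteristic polynomials: χ_{M1} = (x + 5)^2, χ_{M2} = (x + 5)^2, χ_{M3} = (x + 4)^2.

{M1, M2}: invariant factors (x + 5)^2.

{M3}: invariant factors (x + 4)^2.

Matrices are similar if and only if their invariant-factor lists agree; the partition into similarity classes is {M1, M2}, {M3}.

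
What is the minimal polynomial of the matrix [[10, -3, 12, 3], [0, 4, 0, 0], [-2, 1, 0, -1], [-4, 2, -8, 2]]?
The characteristic polynomial factors as (x - 4)^4. The minimal polynomial is ∏(x - λ)^{k_λ} where k_λ is the size of the largest Jordan block at λ.

For λ = 4: rank(A - 4I) = 1, and the largest Jordan block has size 2 (the smallest k with rank((A - 4I)^k) = rank((A - 4I)^(k+1))).

So m_A(x) = (x - 4)^2.

m_A(x) = (x - 4)^2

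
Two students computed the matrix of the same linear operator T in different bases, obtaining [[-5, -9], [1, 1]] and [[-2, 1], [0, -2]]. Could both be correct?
Yes.

Two matrices over a field are similar if and only if they have the same invariant factors.

Both A and B have characteristic polynomial (x + 2)^2 and minimal polynomial (x + 2)^2. Computing further, both have invariant factors (x + 2)^2. Hence A and B are similar.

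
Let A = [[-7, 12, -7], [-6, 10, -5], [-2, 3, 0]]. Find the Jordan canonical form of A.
J = [[1, 1, 0], [0, 1, 1], [0, 0, 1]]

The characteristic polynomial is det(xI - A) = (x - 1)^3, so the eigenvalues are 1 (algebraic multiplicity 3).

For λ = 1: rank(A - I) = 2, rank((A - I)^2) = 1, rank((A - I)^3) = 0. The eigenspace has dimension 3 - 2 = 1, so there is 1 Jordan block; the rank sequence gives block sizes [3].

Assembling the blocks gives the Jordan form J above.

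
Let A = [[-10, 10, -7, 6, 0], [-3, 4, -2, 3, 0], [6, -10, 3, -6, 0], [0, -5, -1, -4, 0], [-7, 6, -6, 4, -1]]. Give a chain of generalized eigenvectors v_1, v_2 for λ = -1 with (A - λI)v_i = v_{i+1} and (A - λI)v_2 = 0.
v_1 = [[-1, 0, 1, 0, 0]]^T, v_2 = [[2, 1, -2, -1, 1]]^T

We seek v_1 ∈ ker((A + I)^2) \ ker(A + I), then set v_{i+1} = (A + I) v_i.

One such chain is v_1 = [[-1, 0, 1, 0, 0]]^T, v_2 = [[2, 1, -2, -1, 1]]^T. Check: (A + I) v_2 = [[0, 0, 0, 0, 0]]^T = 0.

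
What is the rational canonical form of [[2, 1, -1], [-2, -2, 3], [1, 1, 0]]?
The invariant factors of A (the non-unit diagonal entries of the Smith normal form of xI - A over ℚ[x]) are (x - 1)(x^2 + x - 3), each dividing the next. The characteristic polynomial is their product, (x - 1)(x^2 + x - 3).

The rational canonical form is the block-diagonal matrix of companion matrices C(f_i):
R = [[0, 0, -3], [1, 0, 4], [0, 1, 0]].

Note the characteristic polynomial does not split into linear factors over ℚ, so A has no Jordan form over ℚ; the rational canonical form exists over any field.

R = [[0, 0, -3], [1, 0, 4], [0, 1, 0]]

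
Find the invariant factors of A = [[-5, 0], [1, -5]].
(x + 5)^2

The Jordan structure of A has elementary divisors (x + 5)^2. Arranging the block sizes at each eigenvalue in decreasing order and taking row products gives the invariant factors.

Invariant factors (smallest first, each dividing the next): (x + 5)^2.

Check: the last factor (x + 5)^2 is the minimal polynomial, and the product (x + 5)^2 is the characteristic polynomial.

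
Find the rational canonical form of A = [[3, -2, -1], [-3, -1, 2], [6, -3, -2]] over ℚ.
The invariant factors of A (the non-unit diagonal entries of the Smith normal form of xI - A over ℚ[x]) are x^3 - x + 3, each dividing the next. The characteristic polynomial is their product, x^3 - x + 3.

The rational canonical form is the block-diagonal matrix of companion matrices C(f_i):
R = [[0, 0, -3], [1, 0, 1], [0, 1, 0]].

Note the characteristic polynomial does not split into linear factors over ℚ, so A has no Jordan form over ℚ; the rational canonical form exists over any field.

R = [[0, 0, -3], [1, 0, 1], [0, 1, 0]]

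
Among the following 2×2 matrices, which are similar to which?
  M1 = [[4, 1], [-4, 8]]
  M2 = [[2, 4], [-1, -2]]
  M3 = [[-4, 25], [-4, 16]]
2 classes: {M1, M3}, {M2}

Characteristic polynomials: χ_{M1} = (x - 6)^2, χ_{M2} = x^2, χ_{M3} = (x - 6)^2.

{M1, M3}: invariant factors (x - 6)^2.

{M2}: invariant factors x^2.

Matrices are similar if and only if their invariant-factor lists agree; the partition into similarity classes is {M1, M3}, {M2}.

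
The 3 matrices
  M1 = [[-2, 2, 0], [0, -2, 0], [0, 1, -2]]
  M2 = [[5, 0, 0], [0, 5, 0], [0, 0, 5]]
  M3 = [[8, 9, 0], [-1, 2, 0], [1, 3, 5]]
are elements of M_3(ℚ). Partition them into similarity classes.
Characteristic polynomials: χ_{M1} = (x + 2)^3, χ_{M2} = (x - 5)^3, χ_{M3} = (x - 5)^3.

{M1}: invariant factors x + 2, (x + 2)^2.

{M2}: invariant factors x - 5, x - 5, x - 5.

{M3}: invariant factors x - 5, (x - 5)^2.

Matrices are similar if and only if their invariant-factor lists agree; the partition into similarity classes is {M1}, {M2}, {M3}.

3 classes: {M1}, {M2}, {M3}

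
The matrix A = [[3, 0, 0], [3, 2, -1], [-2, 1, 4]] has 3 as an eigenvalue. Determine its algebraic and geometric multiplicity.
The characteristic polynomial is (x - 3)^3, so the factor x - 3 appears with exponent 3: the algebraic multiplicity is 3.

rank(A - 3I) = 2, so the eigenspace has dimension 3 - 2 = 1: the geometric multiplicity is 1.

Since 1 < 3, A is not diagonalizable.

algebraic multiplicity 3, geometric multiplicity 1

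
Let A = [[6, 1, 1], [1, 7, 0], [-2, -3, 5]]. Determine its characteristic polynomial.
xI - A = [[x - 6, -1, -1], [-1, x - 7, 0], [2, 3, x - 5]].

Expanding det(xI - A) along the first row:
det(xI - A) = + (x - 6)·det([[x - 7, 0], [3, x - 5]]) - (-1)·det([[-1, 0], [2, x - 5]]) + (-1)·det([[-1, x - 7], [2, 3]]).

Evaluating gives χ_A(x) = x^3 - 18x^2 + 108x - 216 = (x - 6)^3.

χ_A(x) = (x - 6)^3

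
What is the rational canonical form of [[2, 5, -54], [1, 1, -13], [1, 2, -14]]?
The invariant factors of A (the non-unit diagonal entries of the Smith normal form of xI - A over ℚ[x]) are (x + 1)(x + 5)^2, each dividing the next. The characteristic polynomial is their product, (x + 1)(x + 5)^2.

The rational canonical form is the block-diagonal matrix of companion matrices C(f_i):
R = [[0, 0, -25], [1, 0, -35], [0, 1, -11]].

R = [[0, 0, -25], [1, 0, -35], [0, 1, -11]]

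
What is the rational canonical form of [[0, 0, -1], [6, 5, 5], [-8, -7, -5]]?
The invariant factors of A (the non-unit diagonal entries of the Smith normal form of xI - A over ℚ[x]) are x^3 + 2x - 2, each dividing the next. The characteristic polynomial is their product, x^3 + 2x - 2.

The rational canonical form is the block-diagonal matrix of companion matrices C(f_i):
R = [[0, 0, 2], [1, 0, -2], [0, 1, 0]].

Note the characteristic polynomial does not split into linear factors over ℚ, so A has no Jordan form over ℚ; the rational canonical form exists over any field.

R = [[0, 0, 2], [1, 0, -2], [0, 1, 0]]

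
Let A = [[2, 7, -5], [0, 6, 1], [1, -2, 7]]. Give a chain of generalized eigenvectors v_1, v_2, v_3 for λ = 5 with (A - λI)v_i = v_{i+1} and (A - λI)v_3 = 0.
We seek v_1 ∈ ker((A - 5I)^3) \ ker((A - 5I)^2), then set v_{i+1} = (A - 5I) v_i.

One such chain is v_1 = [[-2, 0, 1]]^T, v_2 = [[1, 1, 0]]^T, v_3 = [[4, 1, -1]]^T. Check: (A - 5I) v_3 = [[0, 0, 0]]^T = 0.

v_1 = [[-2, 0, 1]]^T, v_2 = [[1, 1, 0]]^T, v_3 = [[4, 1, -1]]^T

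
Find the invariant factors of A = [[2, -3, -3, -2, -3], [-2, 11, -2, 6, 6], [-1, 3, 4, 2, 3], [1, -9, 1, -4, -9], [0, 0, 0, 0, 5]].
The Jordan structure of A has elementary divisors (x - 1), (x - 2), (x - 5)^2, (x - 5). Arranging the block sizes at each eigenvalue in decreasing order and taking row products gives the invariant factors.

Invariant factors (smallest first, each dividing the next): x - 5, (x - 5)^2(x - 2)(x - 1).

Check: the last factor (x - 5)^2(x - 2)(x - 1) is the minimal polynomial, and the product (x - 5)^3(x - 2)(x - 1) is the characteristic polynomial.

x - 5, (x - 5)^2(x - 2)(x - 1)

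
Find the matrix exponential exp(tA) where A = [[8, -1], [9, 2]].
e^{tA} = [[(3*t + 1)*e^{5*t}, -t*e^{5*t}], [9*t*e^{5*t}, (1 - 3*t)*e^{5*t}]]

A has Jordan form J = [[5, 1], [0, 5]] with A = PJP^{-1}, so e^{tA} = P e^{tJ} P^{-1}.

For a Jordan block J_k(λ), e^{tJ_k(λ)} = e^{λt} · (I + tN + t^2 N^2/2! + ... + t^{k-1} N^{k-1}/(k-1)!) where N is the nilpotent superdiagonal part.

Assembling the blocks and conjugating back gives the entries of e^{tA} as shown above.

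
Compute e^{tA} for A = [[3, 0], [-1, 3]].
A has Jordan form J = [[3, 1], [0, 3]] with A = PJP^{-1}, so e^{tA} = P e^{tJ} P^{-1}.

For a Jordan block J_k(λ), e^{tJ_k(λ)} = e^{λt} · (I + tN + t^2 N^2/2! + ... + t^{k-1} N^{k-1}/(k-1)!) where N is the nilpotent superdiagonal part.

Assembling the blocks and conjugating back gives the entries of e^{tA} as shown above.

e^{tA} = [[e^{3*t}, 0], [-t*e^{3*t}, e^{3*t}]]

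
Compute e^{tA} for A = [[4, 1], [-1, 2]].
A has Jordan form J = [[3, 1], [0, 3]] with A = PJP^{-1}, so e^{tA} = P e^{tJ} P^{-1}.

For a Jordan block J_k(λ), e^{tJ_k(λ)} = e^{λt} · (I + tN + t^2 N^2/2! + ... + t^{k-1} N^{k-1}/(k-1)!) where N is the nilpotent superdiagonal part.

Assembling the blocks and conjugating back gives the entries of e^{tA} as shown above.

e^{tA} = [[(t + 1)*e^{3*t}, t*e^{3*t}], [-t*e^{3*t}, (1 - t)*e^{3*t}]]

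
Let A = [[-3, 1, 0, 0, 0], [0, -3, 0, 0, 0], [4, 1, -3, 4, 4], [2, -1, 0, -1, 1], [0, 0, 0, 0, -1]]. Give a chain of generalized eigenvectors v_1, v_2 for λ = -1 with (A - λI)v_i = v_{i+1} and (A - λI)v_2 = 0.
We seek v_1 ∈ ker((A + I)^2) \ ker(A + I), then set v_{i+1} = (A + I) v_i.

One such chain is v_1 = [[0, 0, 1, 0, 1]]^T, v_2 = [[0, 0, 2, 1, 0]]^T. Check: (A + I) v_2 = [[0, 0, 0, 0, 0]]^T = 0.

v_1 = [[0, 0, 1, 0, 1]]^T, v_2 = [[0, 0, 2, 1, 0]]^T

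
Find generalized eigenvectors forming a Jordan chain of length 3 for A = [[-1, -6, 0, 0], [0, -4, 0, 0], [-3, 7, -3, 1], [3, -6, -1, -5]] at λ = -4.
We seek v_1 ∈ ker((A + 4I)^3) \ ker((A + 4I)^2), then set v_{i+1} = (A + 4I) v_i.

One such chain is v_1 = [[2, 1, 0, 0]]^T, v_2 = [[0, 0, 1, 0]]^T, v_3 = [[0, 0, 1, -1]]^T. Check: (A + 4I) v_3 = [[0, 0, 0, 0]]^T = 0.

v_1 = [[2, 1, 0, 0]]^T, v_2 = [[0, 0, 1, 0]]^T, v_3 = [[0, 0, 1, -1]]^T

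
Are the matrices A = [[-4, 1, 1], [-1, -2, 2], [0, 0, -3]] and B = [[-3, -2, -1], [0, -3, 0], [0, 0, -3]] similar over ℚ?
Both have characteristic polynomial (x + 3)^3, but the minimal polynomial of A is (x + 3)^3 while the minimal polynomial of B is (x + 3)^2. The minimal polynomial is a similarity invariant, so A and B are not similar.

No.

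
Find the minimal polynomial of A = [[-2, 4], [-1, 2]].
The characteristic polynomial factors as x^2. The minimal polynomial is ∏(x - λ)^{k_λ} where k_λ is the size of the largest Jordan block at λ.

For λ = 0: rank(A) = 1, and the largest Jordan block has size 2 (the smallest k with rank(A^k) = rank(A^(k+1))).

So m_A(x) = x^2.

m_A(x) = x^2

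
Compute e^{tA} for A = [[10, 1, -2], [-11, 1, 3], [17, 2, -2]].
e^{tA} = [[(2*t^2 + 7*t + 1)*e^{3*t}, t*(t + 2)*e^{3*t}/2, t*(-t - 4)*e^{3*t}/2], [t*(-2*t - 11)*e^{3*t}, (-t^2 - 4*t + 2)*e^{3*t}/2, t*(t + 6)*e^{3*t}/2], [t*(6*t + 17)*e^{3*t}, t*(3*t + 4)*e^{3*t}/2, (-3*t^2 - 10*t + 2)*e^{3*t}/2]]

A has Jordan form J = [[3, 1, 0], [0, 3, 1], [0, 0, 3]] with A = PJP^{-1}, so e^{tA} = P e^{tJ} P^{-1}.

For a Jordan block J_k(λ), e^{tJ_k(λ)} = e^{λt} · (I + tN + t^2 N^2/2! + ... + t^{k-1} N^{k-1}/(k-1)!) where N is the nilpotent superdiagonal part.

Assembling the blocks and conjugating back gives the entries of e^{tA} as shown above.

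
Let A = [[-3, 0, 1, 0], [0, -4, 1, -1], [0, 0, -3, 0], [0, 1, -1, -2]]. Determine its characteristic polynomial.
xI - A = [[x + 3, 0, -1, 0], [0, x + 4, -1, 1], [0, 0, x + 3, 0], [0, -1, 1, x + 2]].

Expanding det(xI - A) along the first row:
det(xI - A) = + (x + 3)·det([[x + 4, -1, 1], [0, x + 3, 0], [-1, 1, x + 2]]) - (0)·det([[0, -1, 1], [0, x + 3, 0], [0, 1, x + 2]]) + (-1)·det([[0, x + 4, 1], [0, 0, 0], [0, -1, x + 2]]) - (0)·det([[0, x + 4, -1], [0, 0, x + 3], [0, -1, 1]]).

Evaluating gives χ_A(x) = x^4 + 12x^3 + 54x^2 + 108x + 81 = (x + 3)^4.

χ_A(x) = (x + 3)^4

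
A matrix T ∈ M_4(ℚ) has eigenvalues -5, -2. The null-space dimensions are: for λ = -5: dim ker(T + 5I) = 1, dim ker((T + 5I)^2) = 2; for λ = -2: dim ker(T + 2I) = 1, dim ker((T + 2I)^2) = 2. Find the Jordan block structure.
Jordan blocks: (-5, 2), (-2, 2)

λ = -5: successive nullity increments [1, 1] count blocks of size ≥ k; block sizes are [2].
λ = -2: successive nullity increments [1, 1] count blocks of size ≥ k; block sizes are [2].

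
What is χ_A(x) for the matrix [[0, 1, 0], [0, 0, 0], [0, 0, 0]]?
xI - A = [[x, -1, 0], [0, x, 0], [0, 0, x]].

Expanding det(xI - A) along the first row:
det(xI - A) = + (x)·det([[x, 0], [0, x]]) - (-1)·det([[0, 0], [0, x]]) + (0)·det([[0, x], [0, 0]]).

Evaluating gives χ_A(x) = x^3.

χ_A(x) = x^3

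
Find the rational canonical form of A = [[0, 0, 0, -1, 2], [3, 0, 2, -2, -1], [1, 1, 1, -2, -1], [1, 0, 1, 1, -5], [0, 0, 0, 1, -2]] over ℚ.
R = [[0, 0, 0, 0, 0], [1, 0, 0, 0, 0], [0, 1, 0, 0, -2], [0, 0, 1, 0, -3], [0, 0, 0, 1, 0]]

The invariant factors of A (the non-unit diagonal entries of the Smith normal form of xI - A over ℚ[x]) are x^2(x^3 + 3x + 2), each dividing the next. The characteristic polynomial is their product, x^2(x^3 + 3x + 2).

The rational canonical form is the block-diagonal matrix of companion matrices C(f_i):
R = [[0, 0, 0, 0, 0], [1, 0, 0, 0, 0], [0, 1, 0, 0, -2], [0, 0, 1, 0, -3], [0, 0, 0, 1, 0]].

Note the characteristic polynomial does not split into linear factors over ℚ, so A has no Jordan form over ℚ; the rational canonical form exists over any field.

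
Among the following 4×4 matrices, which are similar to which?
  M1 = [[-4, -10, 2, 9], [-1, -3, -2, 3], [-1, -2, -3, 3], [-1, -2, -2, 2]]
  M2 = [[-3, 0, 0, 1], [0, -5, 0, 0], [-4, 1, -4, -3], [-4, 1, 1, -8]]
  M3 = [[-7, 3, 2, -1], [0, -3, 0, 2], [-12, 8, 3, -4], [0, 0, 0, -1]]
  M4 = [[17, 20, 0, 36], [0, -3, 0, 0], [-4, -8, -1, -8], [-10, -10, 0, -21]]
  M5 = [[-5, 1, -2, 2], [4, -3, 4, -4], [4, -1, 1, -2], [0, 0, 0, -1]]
3 classes: {M1, M3, M5}, {M2}, {M4}

Characteristic polynomials: χ_{M1} = (x + 1)^2(x + 3)^2, χ_{M2} = (x + 5)^4, χ_{M3} = (x + 1)^2(x + 3)^2, χ_{M4} = (x + 1)^2(x + 3)^2, χ_{M5} = (x + 1)^2(x + 3)^2.

{M1, M3, M5}: invariant factors x + 1, (x + 1)(x + 3)^2.

{M2}: invariant factors x + 5, (x + 5)^3.

{M4}: invariant factors (x + 1)(x + 3), (x + 1)(x + 3).

Matrices are similar if and only if their invariant-factor lists agree; the partition into similarity classes is {M1, M3, M5}, {M2}, {M4}.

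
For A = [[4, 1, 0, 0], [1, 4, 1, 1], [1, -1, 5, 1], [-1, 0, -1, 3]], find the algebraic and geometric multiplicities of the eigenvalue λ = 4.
algebraic multiplicity 4, geometric multiplicity 2

The characteristic polynomial is (x - 4)^4, so the factor x - 4 appears with exponent 4: the algebraic multiplicity is 4.

rank(A - 4I) = 2, so the eigenspace has dimension 4 - 2 = 2: the geometric multiplicity is 2.

Since 2 < 4, A is not diagonalizable.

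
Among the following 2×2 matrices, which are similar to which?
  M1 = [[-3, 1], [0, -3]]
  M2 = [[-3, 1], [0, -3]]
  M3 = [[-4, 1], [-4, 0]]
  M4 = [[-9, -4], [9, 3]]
Characteristic polynomials: χ_{M1} = (x + 3)^2, χ_{M2} = (x + 3)^2, χ_{M3} = (x + 2)^2, χ_{M4} = (x + 3)^2.

{M1, M2, M4}: invariant factors (x + 3)^2.

{M3}: invariant factors (x + 2)^2.

Matrices are similar if and only if their invariant-factor lists agree; the partition into similarity classes is {M1, M2, M4}, {M3}.

2 classes: {M1, M2, M4}, {M3}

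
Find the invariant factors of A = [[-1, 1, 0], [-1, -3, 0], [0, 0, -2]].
x + 2, (x + 2)^2

The Jordan structure of A has elementary divisors (x + 2)^2, (x + 2). Arranging the block sizes at each eigenvalue in decreasing order and taking row products gives the invariant factors.

Invariant factors (smallest first, each dividing the next): x + 2, (x + 2)^2.

Check: the last factor (x + 2)^2 is the minimal polynomial, and the product (x + 2)^3 is the characteristic polynomial.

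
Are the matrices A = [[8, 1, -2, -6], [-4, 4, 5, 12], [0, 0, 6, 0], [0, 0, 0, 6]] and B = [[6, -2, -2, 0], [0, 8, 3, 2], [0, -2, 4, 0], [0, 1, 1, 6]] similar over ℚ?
Two matrices over a field are similar if and only if they have the same invariant factors.

Both A and B have characteristic polynomial (x - 6)^4 and minimal polynomial (x - 6)^3. Computing further, both have invariant factors x - 6, (x - 6)^3. Hence A and B are similar.

Yes.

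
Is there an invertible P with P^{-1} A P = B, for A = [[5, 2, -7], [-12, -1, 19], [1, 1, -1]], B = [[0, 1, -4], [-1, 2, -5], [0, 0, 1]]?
Yes.

Two matrices over a field are similar if and only if they have the same invariant factors.

Both A and B have characteristic polynomial (x - 1)^3 and minimal polynomial (x - 1)^3. Computing further, both have invariant factors (x - 1)^3. Hence A and B are similar.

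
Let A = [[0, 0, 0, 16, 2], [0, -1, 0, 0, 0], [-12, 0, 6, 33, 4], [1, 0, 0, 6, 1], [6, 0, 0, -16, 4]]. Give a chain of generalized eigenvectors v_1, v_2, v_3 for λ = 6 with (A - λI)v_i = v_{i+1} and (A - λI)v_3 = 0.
We seek v_1 ∈ ker((A - 6I)^3) \ ker((A - 6I)^2), then set v_{i+1} = (A - 6I) v_i.

One such chain is v_1 = [[0, 0, 0, 0, 1]]^T, v_2 = [[2, 0, 4, 1, -2]]^T, v_3 = [[0, 0, 1, 0, 0]]^T. Check: (A - 6I) v_3 = [[0, 0, 0, 0, 0]]^T = 0.

v_1 = [[0, 0, 0, 0, 1]]^T, v_2 = [[2, 0, 4, 1, -2]]^T, v_3 = [[0, 0, 1, 0, 0]]^T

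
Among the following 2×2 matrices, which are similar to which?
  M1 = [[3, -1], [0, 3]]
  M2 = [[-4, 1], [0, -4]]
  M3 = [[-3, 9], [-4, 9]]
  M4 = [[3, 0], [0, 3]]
Characteristic polynomials: χ_{M1} = (x - 3)^2, χ_{M2} = (x + 4)^2, χ_{M3} = (x - 3)^2, χ_{M4} = (x - 3)^2.

{M1, M3}: invariant factors (x - 3)^2.

{M2}: invariant factors (x + 4)^2.

{M4}: invariant factors x - 3, x - 3.

Matrices are similar if and only if their invariant-factor lists agree; the partition into similarity classes is {M1, M3}, {M2}, {M4}.

3 classes: {M1, M3}, {M2}, {M4}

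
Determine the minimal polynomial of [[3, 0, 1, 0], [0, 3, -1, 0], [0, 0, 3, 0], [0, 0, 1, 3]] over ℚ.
The characteristic polynomial factors as (x - 3)^4. The minimal polynomial is ∏(x - λ)^{k_λ} where k_λ is the size of the largest Jordan block at λ.

For λ = 3: rank(A - 3I) = 1, and the largest Jordan block has size 2 (the smallest k with rank((A - 3I)^k) = rank((A - 3I)^(k+1))).

So m_A(x) = (x - 3)^2.

m_A(x) = (x - 3)^2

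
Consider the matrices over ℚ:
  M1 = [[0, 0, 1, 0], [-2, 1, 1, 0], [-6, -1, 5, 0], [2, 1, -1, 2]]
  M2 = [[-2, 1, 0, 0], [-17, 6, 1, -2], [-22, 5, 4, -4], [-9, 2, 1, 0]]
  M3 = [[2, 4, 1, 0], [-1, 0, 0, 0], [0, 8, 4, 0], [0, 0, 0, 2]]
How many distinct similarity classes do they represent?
Characteristic polynomials: χ_{M1} = (x - 2)^4, χ_{M2} = (x - 2)^4, χ_{M3} = (x - 2)^4.

{M1, M2, M3}: invariant factors x - 2, (x - 2)^3.

Matrices are similar if and only if their invariant-factor lists agree; the partition into similarity classes is {M1, M2, M3}.

1 class: {M1, M2, M3}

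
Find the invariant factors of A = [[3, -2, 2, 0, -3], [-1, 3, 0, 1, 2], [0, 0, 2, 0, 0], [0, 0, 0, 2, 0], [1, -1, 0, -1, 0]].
x - 2, x - 2, (x - 2)^3

The Jordan structure of A has elementary divisors (x - 2)^3, (x - 2), (x - 2). Arranging the block sizes at each eigenvalue in decreasing order and taking row products gives the invariant factors.

Invariant factors (smallest first, each dividing the next): x - 2, x - 2, (x - 2)^3.

Check: the last factor (x - 2)^3 is the minimal polynomial, and the product (x - 2)^5 is the characteristic polynomial.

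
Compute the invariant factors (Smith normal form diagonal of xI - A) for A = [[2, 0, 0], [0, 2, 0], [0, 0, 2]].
x - 2, x - 2, x - 2

The Jordan structure of A has elementary divisors (x - 2), (x - 2), (x - 2). Arranging the block sizes at each eigenvalue in decreasing order and taking row products gives the invariant factors.

Invariant factors (smallest first, each dividing the next): x - 2, x - 2, x - 2.

Check: the last factor x - 2 is the minimal polynomial, and the product (x - 2)^3 is the characteristic polynomial.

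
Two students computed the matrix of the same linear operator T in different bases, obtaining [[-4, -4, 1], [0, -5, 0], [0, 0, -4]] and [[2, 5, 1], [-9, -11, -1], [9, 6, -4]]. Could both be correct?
Yes.

Two matrices over a field are similar if and only if they have the same invariant factors.

Both A and B have characteristic polynomial (x + 4)^2(x + 5) and minimal polynomial (x + 4)^2(x + 5). Computing further, both have invariant factors (x + 4)^2(x + 5). Hence A and B are similar.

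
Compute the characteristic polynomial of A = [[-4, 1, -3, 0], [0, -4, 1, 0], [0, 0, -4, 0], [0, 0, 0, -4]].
χ_A(x) = (x + 4)^4

xI - A = [[x + 4, -1, 3, 0], [0, x + 4, -1, 0], [0, 0, x + 4, 0], [0, 0, 0, x + 4]].

Expanding det(xI - A) along the first row:
det(xI - A) = + (x + 4)·det([[x + 4, -1, 0], [0, x + 4, 0], [0, 0, x + 4]]) - (-1)·det([[0, -1, 0], [0, x + 4, 0], [0, 0, x + 4]]) + (3)·det([[0, x + 4, 0], [0, 0, 0], [0, 0, x + 4]]) - (0)·det([[0, x + 4, -1], [0, 0, x + 4], [0, 0, 0]]).

Evaluating gives χ_A(x) = x^4 + 16x^3 + 96x^2 + 256x + 256 = (x + 4)^4.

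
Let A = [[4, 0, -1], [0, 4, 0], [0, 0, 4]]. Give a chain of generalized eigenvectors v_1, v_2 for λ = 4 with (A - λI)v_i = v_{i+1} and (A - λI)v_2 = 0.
We seek v_1 ∈ ker((A - 4I)^2) \ ker(A - 4I), then set v_{i+1} = (A - 4I) v_i.

One such chain is v_1 = [[0, 1, -1]]^T, v_2 = [[1, 0, 0]]^T. Check: (A - 4I) v_2 = [[0, 0, 0]]^T = 0.

v_1 = [[0, 1, -1]]^T, v_2 = [[1, 0, 0]]^T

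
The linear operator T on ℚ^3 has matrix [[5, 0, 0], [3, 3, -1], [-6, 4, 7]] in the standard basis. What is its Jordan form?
J = [[5, 1, 0], [0, 5, 0], [0, 0, 5]]

The characteristic polynomial is det(xI - A) = (x - 5)^3, so the eigenvalues are 5 (algebraic multiplicity 3).

For λ = 5: rank(A - 5I) = 1, rank((A - 5I)^2) = 0. The eigenspace has dimension 3 - 1 = 2, so there are 2 Jordan blocks; the rank sequence gives block sizes [2, 1].

Assembling the blocks gives the Jordan form J above.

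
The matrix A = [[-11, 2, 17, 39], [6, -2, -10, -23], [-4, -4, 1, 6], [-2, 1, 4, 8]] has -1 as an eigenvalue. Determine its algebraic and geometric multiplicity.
algebraic multiplicity 4, geometric multiplicity 2

The characteristic polynomial is (x + 1)^4, so the factor x + 1 appears with exponent 4: the algebraic multiplicity is 4.

rank(A + I) = 2, so the eigenspace has dimension 4 - 2 = 2: the geometric multiplicity is 2.

Since 2 < 4, A is not diagonalizable.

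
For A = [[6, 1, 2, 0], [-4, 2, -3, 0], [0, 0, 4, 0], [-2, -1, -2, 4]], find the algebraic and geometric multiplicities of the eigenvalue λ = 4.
algebraic multiplicity 4, geometric multiplicity 2

The characteristic polynomial is (x - 4)^4, so the factor x - 4 appears with exponent 4: the algebraic multiplicity is 4.

rank(A - 4I) = 2, so the eigenspace has dimension 4 - 2 = 2: the geometric multiplicity is 2.

Since 2 < 4, A is not diagonalizable.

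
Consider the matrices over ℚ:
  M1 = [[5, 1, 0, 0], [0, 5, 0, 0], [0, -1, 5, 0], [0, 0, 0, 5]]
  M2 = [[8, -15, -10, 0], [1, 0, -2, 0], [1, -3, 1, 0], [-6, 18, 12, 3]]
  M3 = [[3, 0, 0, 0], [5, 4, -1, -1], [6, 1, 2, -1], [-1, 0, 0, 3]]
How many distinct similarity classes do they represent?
Characteristic polynomials: χ_{M1} = (x - 5)^4, χ_{M2} = (x - 3)^4, χ_{M3} = (x - 3)^4.

{M1}: invariant factors x - 5, x - 5, (x - 5)^2.

{M2}: invariant factors x - 3, x - 3, (x - 3)^2.

{M3}: invariant factors (x - 3)^2, (x - 3)^2.

Matrices are similar if and only if their invariant-factor lists agree; the partition into similarity classes is {M1}, {M2}, {M3}.

3 classes: {M1}, {M2}, {M3}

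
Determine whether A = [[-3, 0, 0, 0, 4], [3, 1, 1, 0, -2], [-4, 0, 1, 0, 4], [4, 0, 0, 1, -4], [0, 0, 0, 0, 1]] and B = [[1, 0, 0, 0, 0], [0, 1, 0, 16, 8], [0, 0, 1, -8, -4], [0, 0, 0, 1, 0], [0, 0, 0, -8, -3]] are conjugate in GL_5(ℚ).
Both have characteristic polynomial (x - 1)^4(x + 3), but the minimal polynomial of A is (x - 1)^2(x + 3) while the minimal polynomial of B is (x - 1)(x + 3). The minimal polynomial is a similarity invariant, so A and B are not similar.

No.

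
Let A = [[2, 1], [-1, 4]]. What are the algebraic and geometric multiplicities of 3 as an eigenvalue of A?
The characteristic polynomial is (x - 3)^2, so the factor x - 3 appears with exponent 2: the algebraic multiplicity is 2.

rank(A - 3I) = 1, so the eigenspace has dimension 2 - 1 = 1: the geometric multiplicity is 1.

Since 1 < 2, A is not diagonalizable.

algebraic multiplicity 2, geometric multiplicity 1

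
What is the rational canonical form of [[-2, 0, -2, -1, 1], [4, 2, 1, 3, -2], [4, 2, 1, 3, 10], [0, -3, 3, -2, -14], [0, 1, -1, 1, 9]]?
R = [[0, -2, 0, 0, 0], [1, 1, 0, 0, 0], [0, 0, 0, 0, 12], [0, 0, 1, 0, -8], [0, 0, 0, 1, 7]]

The invariant factors of A (the non-unit diagonal entries of the Smith normal form of xI - A over ℚ[x]) are x^2 - x + 2, (x - 6)(x^2 - x + 2), each dividing the next. The characteristic polynomial is their product, (x - 6)(x^2 - x + 2)^2.

The rational canonical form is the block-diagonal matrix of companion matrices C(f_i):
R = [[0, -2, 0, 0, 0], [1, 1, 0, 0, 0], [0, 0, 0, 0, 12], [0, 0, 1, 0, -8], [0, 0, 0, 1, 7]].

Note the characteristic polynomial does not split into linear factors over ℚ, so A has no Jordan form over ℚ; the rational canonical form exists over any field.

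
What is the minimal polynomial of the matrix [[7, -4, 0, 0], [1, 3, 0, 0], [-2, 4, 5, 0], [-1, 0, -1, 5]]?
m_A(x) = (x - 5)^2

The characteristic polynomial factors as (x - 5)^4. The minimal polynomial is ∏(x - λ)^{k_λ} where k_λ is the size of the largest Jordan block at λ.

For λ = 5: rank(A - 5I) = 2, and the largest Jordan block has size 2 (the smallest k with rank((A - 5I)^k) = rank((A - 5I)^(k+1))).

So m_A(x) = (x - 5)^2.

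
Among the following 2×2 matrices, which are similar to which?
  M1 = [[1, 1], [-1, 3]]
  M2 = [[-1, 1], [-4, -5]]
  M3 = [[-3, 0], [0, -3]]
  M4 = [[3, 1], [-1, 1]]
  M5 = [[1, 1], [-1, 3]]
Characteristic polynomials: χ_{M1} = (x - 2)^2, χ_{M2} = (x + 3)^2, χ_{M3} = (x + 3)^2, χ_{M4} = (x - 2)^2, χ_{M5} = (x - 2)^2.

{M1, M4, M5}: invariant factors (x - 2)^2.

{M2}: invariant factors (x + 3)^2.

{M3}: invariant factors x + 3, x + 3.

Matrices are similar if and only if their invariant-factor lists agree; the partition into similarity classes is {M1, M4, M5}, {M2}, {M3}.

3 classes: {M1, M4, M5}, {M2}, {M3}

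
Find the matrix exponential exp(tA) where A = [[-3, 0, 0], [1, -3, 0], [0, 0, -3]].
A has Jordan form J = [[-3, 1, 0], [0, -3, 0], [0, 0, -3]] with A = PJP^{-1}, so e^{tA} = P e^{tJ} P^{-1}.

For a Jordan block J_k(λ), e^{tJ_k(λ)} = e^{λt} · (I + tN + t^2 N^2/2! + ... + t^{k-1} N^{k-1}/(k-1)!) where N is the nilpotent superdiagonal part.

Assembling the blocks and conjugating back gives the entries of e^{tA} as shown above.

e^{tA} = [[e^{-3*t}, 0, 0], [t*e^{-3*t}, e^{-3*t}, 0], [0, 0, e^{-3*t}]]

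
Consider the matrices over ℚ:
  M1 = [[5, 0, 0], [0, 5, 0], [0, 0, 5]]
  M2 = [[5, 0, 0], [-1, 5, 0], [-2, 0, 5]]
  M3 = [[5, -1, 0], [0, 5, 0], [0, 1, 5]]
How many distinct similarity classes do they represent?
Characteristic polynomials: χ_{M1} = (x - 5)^3, χ_{M2} = (x - 5)^3, χ_{M3} = (x - 5)^3.

{M1}: invariant factors x - 5, x - 5, x - 5.

{M2, M3}: invariant factors x - 5, (x - 5)^2.

Matrices are similar if and only if their invariant-factor lists agree; the partition into similarity classes is {M1}, {M2, M3}.

2 classes: {M1}, {M2, M3}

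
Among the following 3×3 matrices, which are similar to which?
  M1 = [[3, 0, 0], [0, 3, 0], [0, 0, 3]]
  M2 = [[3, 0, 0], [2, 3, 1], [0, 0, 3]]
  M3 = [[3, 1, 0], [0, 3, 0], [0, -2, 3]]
Characteristic polynomials: χ_{M1} = (x - 3)^3, χ_{M2} = (x - 3)^3, χ_{M3} = (x - 3)^3.

{M1}: invariant factors x - 3, x - 3, x - 3.

{M2, M3}: invariant factors x - 3, (x - 3)^2.

Matrices are similar if and only if their invariant-factor lists agree; the partition into similarity classes is {M1}, {M2, M3}.

2 classes: {M1}, {M2, M3}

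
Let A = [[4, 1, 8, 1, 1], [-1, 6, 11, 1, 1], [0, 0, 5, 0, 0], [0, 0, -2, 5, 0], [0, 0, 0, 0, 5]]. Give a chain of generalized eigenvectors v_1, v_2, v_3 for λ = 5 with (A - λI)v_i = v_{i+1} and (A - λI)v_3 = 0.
v_1 = [[5, 6, 1, 1, 0]]^T, v_2 = [[10, 13, 0, -2, 0]]^T, v_3 = [[1, 1, 0, 0, 0]]^T

We seek v_1 ∈ ker((A - 5I)^3) \ ker((A - 5I)^2), then set v_{i+1} = (A - 5I) v_i.

One such chain is v_1 = [[5, 6, 1, 1, 0]]^T, v_2 = [[10, 13, 0, -2, 0]]^T, v_3 = [[1, 1, 0, 0, 0]]^T. Check: (A - 5I) v_3 = [[0, 0, 0, 0, 0]]^T = 0.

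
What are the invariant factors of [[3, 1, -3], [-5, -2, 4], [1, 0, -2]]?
x^2(x + 1)

The Jordan structure of A has elementary divisors (x + 1), x^2. Arranging the block sizes at each eigenvalue in decreasing order and taking row products gives the invariant factors.

Invariant factors (smallest first, each dividing the next): x^2(x + 1).

Check: the last factor x^2(x + 1) is the minimal polynomial, and the product x^2(x + 1) is the characteristic polynomial.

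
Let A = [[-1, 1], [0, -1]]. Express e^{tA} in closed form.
A has Jordan form J = [[-1, 1], [0, -1]] with A = PJP^{-1}, so e^{tA} = P e^{tJ} P^{-1}.

For a Jordan block J_k(λ), e^{tJ_k(λ)} = e^{λt} · (I + tN + t^2 N^2/2! + ... + t^{k-1} N^{k-1}/(k-1)!) where N is the nilpotent superdiagonal part.

Assembling the blocks and conjugating back gives the entries of e^{tA} as shown above.

e^{tA} = [[e^{-t}, t*e^{-t}], [0, e^{-t}]]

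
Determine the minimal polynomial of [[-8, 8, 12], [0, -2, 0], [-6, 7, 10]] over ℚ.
m_A(x) = (x - 4)(x + 2)^2

The characteristic polynomial factors as (x - 4)(x + 2)^2. The minimal polynomial is ∏(x - λ)^{k_λ} where k_λ is the size of the largest Jordan block at λ.

For λ = -2: rank(A + 2I) = 2, and the largest Jordan block has size 2 (the smallest k with rank((A + 2I)^k) = rank((A + 2I)^(k+1))).
For λ = 4: rank(A - 4I) = 2, and the largest Jordan block has size 1 (the smallest k with rank((A - 4I)^k) = rank((A - 4I)^(k+1))).

So m_A(x) = (x - 4)(x + 2)^2.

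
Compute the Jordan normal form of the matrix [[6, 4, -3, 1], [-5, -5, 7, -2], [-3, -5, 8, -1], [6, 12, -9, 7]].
The characteristic polynomial is det(xI - A) = (x - 4)^4, so the eigenvalues are 4 (algebraic multiplicity 4).

For λ = 4: rank(A - 4I) = 2, rank((A - 4I)^2) = 1, rank((A - 4I)^3) = 0. The eigenspace has dimension 4 - 2 = 2, so there are 2 Jordan blocks; the rank sequence gives block sizes [3, 1].

Assembling the blocks gives the Jordan form J above.

J = [[4, 1, 0, 0], [0, 4, 1, 0], [0, 0, 4, 0], [0, 0, 0, 4]]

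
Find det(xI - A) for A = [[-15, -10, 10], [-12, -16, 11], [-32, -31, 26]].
xI - A = [[x + 15, 10, -10], [12, x + 16, -11], [32, 31, x - 26]].

Expanding det(xI - A) along the first row:
det(xI - A) = + (x + 15)·det([[x + 16, -11], [31, x - 26]]) - (10)·det([[12, -11], [32, x - 26]]) + (-10)·det([[12, x + 16], [32, 31]]).

Evaluating gives χ_A(x) = x^3 + 5x^2 - 25x - 125 = (x - 5)(x + 5)^2.

χ_A(x) = (x - 5)(x + 5)^2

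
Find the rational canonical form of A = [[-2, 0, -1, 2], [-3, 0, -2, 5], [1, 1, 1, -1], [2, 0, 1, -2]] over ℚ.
The invariant factors of A (the non-unit diagonal entries of the Smith normal form of xI - A over ℚ[x]) are x^3(x + 3), each dividing the next. The characteristic polynomial is their product, x^3(x + 3).

The rational canonical form is the block-diagonal matrix of companion matrices C(f_i):
R = [[0, 0, 0, 0], [1, 0, 0, 0], [0, 1, 0, 0], [0, 0, 1, -3]].

R = [[0, 0, 0, 0], [1, 0, 0, 0], [0, 1, 0, 0], [0, 0, 1, -3]]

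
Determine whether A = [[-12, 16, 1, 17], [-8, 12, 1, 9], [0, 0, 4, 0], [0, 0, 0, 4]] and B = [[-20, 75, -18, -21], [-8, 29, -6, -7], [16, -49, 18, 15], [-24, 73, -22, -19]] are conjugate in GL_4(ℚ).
Yes.

Two matrices over a field are similar if and only if they have the same invariant factors.

Both A and B have characteristic polynomial (x - 4)^3(x + 4) and minimal polynomial (x - 4)^2(x + 4). Computing further, both have invariant factors x - 4, (x - 4)^2(x + 4). Hence A and B are similar.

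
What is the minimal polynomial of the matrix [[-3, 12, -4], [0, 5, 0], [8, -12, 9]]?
The characteristic polynomial factors as (x - 5)^2(x - 1). The minimal polynomial is ∏(x - λ)^{k_λ} where k_λ is the size of the largest Jordan block at λ.

For λ = 1: rank(A - I) = 2, and the largest Jordan block has size 1 (the smallest k with rank((A - I)^k) = rank((A - I)^(k+1))).
For λ = 5: rank(A - 5I) = 1, and the largest Jordan block has size 1 (the smallest k with rank((A - 5I)^k) = rank((A - 5I)^(k+1))).

So m_A(x) = (x - 5)(x - 1).

m_A(x) = (x - 5)(x - 1)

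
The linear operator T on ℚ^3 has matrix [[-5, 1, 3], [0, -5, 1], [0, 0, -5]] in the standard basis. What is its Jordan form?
J = [[-5, 1, 0], [0, -5, 1], [0, 0, -5]]

The characteristic polynomial is det(xI - A) = (x + 5)^3, so the eigenvalues are -5 (algebraic multiplicity 3).

For λ = -5: rank(A + 5I) = 2, rank((A + 5I)^2) = 1, rank((A + 5I)^3) = 0. The eigenspace has dimension 3 - 2 = 1, so there is 1 Jordan block; the rank sequence gives block sizes [3].

Assembling the blocks gives the Jordan form J above.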